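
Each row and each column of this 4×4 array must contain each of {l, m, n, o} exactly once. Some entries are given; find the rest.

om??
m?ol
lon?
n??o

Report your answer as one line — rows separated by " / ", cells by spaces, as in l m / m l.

o m l n / m n o l / l o n m / n l m o

(r1,c3): row 1 has {m,o}; column 3 has {n,o}, so it must be l.
(r1,c4): row 1 has {l,m,o}; column 4 has {l,o}, so it must be n.
(r2,c2): row 2 has {l,m,o}; column 2 has {m,o}, so it must be n.
(r3,c4): row 3 has {l,n,o}; column 4 has {l,n,o}, so it must be m.
(r4,c2): row 4 has {n,o}; column 2 has {m,n,o}, so it must be l.
(r4,c3): row 4 has {l,n,o}; column 3 has {l,n,o}, so it must be m.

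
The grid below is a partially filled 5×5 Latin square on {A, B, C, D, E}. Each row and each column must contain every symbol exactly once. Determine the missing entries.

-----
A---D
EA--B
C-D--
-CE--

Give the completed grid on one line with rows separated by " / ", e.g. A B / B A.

B D A E C / A E B C D / E A C D B / C B D A E / D C E B A

Cell (r3,c3): row 3 has {A,B,E}; column 3 has {D,E} → C.
Cell (r3,c4): row 3 has {A,B,C,E}; column 4 is empty so far → D.
Cell (r5,c5): row 5 has {C,E}; column 5 has {B,D} → A.
Cell (r2,c3): row 2 has {A,D}; column 3 has {C,D,E} → B.
Cell (r4,c5): row 4 has {C,D}; column 5 has {A,B,D} → E.
Cell (r5,c4): row 5 has {A,C,E}; column 4 has {D} → B.
Cell (r1,c3): row 1 is empty so far; column 3 has {B,C,D,E} → A.
Cell (r1,c5): row 1 has {A}; column 5 has {A,B,D,E} → C.
Cell (r2,c2): row 2 has {A,B,D}; column 2 has {A,C} → E.
Cell (r2,c4): row 2 has {A,B,D,E}; column 4 has {B,D} → C.
Cell (r4,c2): row 4 has {C,D,E}; column 2 has {A,C,E} → B.
Cell (r4,c4): row 4 has {B,C,D,E}; column 4 has {B,C,D} → A.
Cell (r5,c1): row 5 has {A,B,C,E}; column 1 has {A,C,E} → D.
Cell (r1,c1): row 1 has {A,C}; column 1 has {A,C,D,E} → B.
Cell (r1,c2): row 1 has {A,B,C}; column 2 has {A,B,C,E} → D.
Cell (r1,c4): row 1 has {A,B,C,D}; column 4 has {A,B,C,D} → E.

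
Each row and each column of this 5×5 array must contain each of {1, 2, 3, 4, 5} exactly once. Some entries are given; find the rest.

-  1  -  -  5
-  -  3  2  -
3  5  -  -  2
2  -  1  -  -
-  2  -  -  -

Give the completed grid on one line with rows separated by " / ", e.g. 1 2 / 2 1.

(r1,c1) = 4
(r1,c3) = 2
(r1,c4) = 3
(r2,c2) = 4
(r2,c5) = 1
(r3,c3) = 4
(r3,c4) = 1
(r4,c2) = 3
(r4,c5) = 4
(r5,c3) = 5
(r5,c4) = 4
(r5,c5) = 3
(r2,c1) = 5
(r4,c4) = 5
(r5,c1) = 1

4 1 2 3 5 / 5 4 3 2 1 / 3 5 4 1 2 / 2 3 1 5 4 / 1 2 5 4 3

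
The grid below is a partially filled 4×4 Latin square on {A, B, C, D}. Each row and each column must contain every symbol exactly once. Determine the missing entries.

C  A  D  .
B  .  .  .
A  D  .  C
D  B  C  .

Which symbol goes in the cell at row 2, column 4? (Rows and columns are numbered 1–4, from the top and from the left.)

D

(r1,c4): row 1 has {A,C,D}; column 4 has {C}, so it must be B.
(r2,c2): row 2 has {B}; column 2 has {A,B,D}, so it must be C.
(r2,c3): row 2 has {B,C}; column 3 has {C,D}, so it must be A.
(r2,c4): row 2 has {A,B,C}; column 4 has {B,C}, so it must be D.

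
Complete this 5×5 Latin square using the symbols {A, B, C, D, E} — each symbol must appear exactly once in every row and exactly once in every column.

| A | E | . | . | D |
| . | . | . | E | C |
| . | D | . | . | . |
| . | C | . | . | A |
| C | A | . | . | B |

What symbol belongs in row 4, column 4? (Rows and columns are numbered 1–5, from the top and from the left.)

(r2,c2): row 2 has {C,E}; column 2 has {A,C,D,E}, so it must be B.
(r3,c5): row 3 has {D}; column 5 has {A,B,C,D}, so it must be E.
(r5,c4): row 5 has {A,B,C}; column 4 has {E}, so it must be D.
(r2,c1): row 2 has {B,C,E}; column 1 has {A,C}, so it must be D.
(r2,c3): row 2 has {B,C,D,E}; column 3 is empty so far, so it must be A.
(r3,c1): row 3 has {D,E}; column 1 has {A,C,D}, so it must be B.
(r3,c3): row 3 has {B,D,E}; column 3 has {A}, so it must be C.
(r3,c4): row 3 has {B,C,D,E}; column 4 has {D,E}, so it must be A.
(r4,c1): row 4 has {A,C}; column 1 has {A,B,C,D}, so it must be E.
(r4,c4): row 4 has {A,C,E}; column 4 has {A,D,E}, so it must be B.

B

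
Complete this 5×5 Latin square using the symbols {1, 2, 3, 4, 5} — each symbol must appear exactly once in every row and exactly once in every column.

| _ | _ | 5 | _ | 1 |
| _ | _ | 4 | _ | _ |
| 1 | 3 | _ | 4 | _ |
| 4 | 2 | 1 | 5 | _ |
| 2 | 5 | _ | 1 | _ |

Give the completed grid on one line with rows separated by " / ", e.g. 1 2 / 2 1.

Cell (r1,c1): row 1 has {1,5}; column 1 has {1,2,4} → 3.
Cell (r1,c2): row 1 has {1,3,5}; column 2 has {2,3,5} → 4.
Cell (r1,c4): row 1 has {1,3,4,5}; column 4 has {1,4,5} → 2.
Cell (r2,c1): row 2 has {4}; column 1 has {1,2,3,4} → 5.
Cell (r2,c2): row 2 has {4,5}; column 2 has {2,3,4,5} → 1.
Cell (r2,c4): row 2 has {1,4,5}; column 4 has {1,2,4,5} → 3.
Cell (r2,c5): row 2 has {1,3,4,5}; column 5 has {1} → 2.
Cell (r3,c3): row 3 has {1,3,4}; column 3 has {1,4,5} → 2.
Cell (r3,c5): row 3 has {1,2,3,4}; column 5 has {1,2} → 5.
Cell (r4,c5): row 4 has {1,2,4,5}; column 5 has {1,2,5} → 3.
Cell (r5,c3): row 5 has {1,2,5}; column 3 has {1,2,4,5} → 3.
Cell (r5,c5): row 5 has {1,2,3,5}; column 5 has {1,2,3,5} → 4.

3 4 5 2 1 / 5 1 4 3 2 / 1 3 2 4 5 / 4 2 1 5 3 / 2 5 3 1 4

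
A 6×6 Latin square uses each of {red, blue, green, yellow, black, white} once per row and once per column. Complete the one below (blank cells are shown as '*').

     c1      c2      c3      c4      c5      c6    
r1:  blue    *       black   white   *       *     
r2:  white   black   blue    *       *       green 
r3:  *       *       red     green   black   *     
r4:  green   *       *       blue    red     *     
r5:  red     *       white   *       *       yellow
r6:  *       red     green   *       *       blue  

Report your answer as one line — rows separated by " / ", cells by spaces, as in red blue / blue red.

blue yellow black white green red / white black blue red yellow green / yellow blue red green black white / green white yellow blue red black / red green white black blue yellow / black red green yellow white blue

At row 1, column 6: row 1 has {blue,black,white}; column 6 has {blue,green,yellow}; that leaves red.
At row 2, column 5: row 2 has {blue,green,black,white}; column 5 has {red,black}; that leaves yellow.
At row 3, column 1: row 3 has {red,green,black}; column 1 has {red,blue,green,white}; that leaves yellow.
At row 3, column 6: row 3 has {red,green,yellow,black}; column 6 has {red,blue,green,yellow}; that leaves white.
At row 4, column 3: row 4 has {red,blue,green}; column 3 has {red,blue,green,black,white}; that leaves yellow.
At row 4, column 6: row 4 has {red,blue,green,yellow}; column 6 has {red,blue,green,yellow,white}; that leaves black.
At row 5, column 4: row 5 has {red,yellow,white}; column 4 has {blue,green,white}; that leaves black.
At row 6, column 1: row 6 has {red,blue,green}; column 1 has {red,blue,green,yellow,white}; that leaves black.
At row 6, column 4: row 6 has {red,blue,green,black}; column 4 has {blue,green,black,white}; that leaves yellow.
At row 6, column 5: row 6 has {red,blue,green,yellow,black}; column 5 has {red,yellow,black}; that leaves white.
At row 1, column 5: row 1 has {red,blue,black,white}; column 5 has {red,yellow,black,white}; that leaves green.
At row 2, column 4: row 2 has {blue,green,yellow,black,white}; column 4 has {blue,green,yellow,black,white}; that leaves red.
At row 3, column 2: row 3 has {red,green,yellow,black,white}; column 2 has {red,black}; that leaves blue.
At row 4, column 2: row 4 has {red,blue,green,yellow,black}; column 2 has {red,blue,black}; that leaves white.
At row 5, column 2: row 5 has {red,yellow,black,white}; column 2 has {red,blue,black,white}; that leaves green.
At row 5, column 5: row 5 has {red,green,yellow,black,white}; column 5 has {red,green,yellow,black,white}; that leaves blue.
At row 1, column 2: row 1 has {red,blue,green,black,white}; column 2 has {red,blue,green,black,white}; that leaves yellow.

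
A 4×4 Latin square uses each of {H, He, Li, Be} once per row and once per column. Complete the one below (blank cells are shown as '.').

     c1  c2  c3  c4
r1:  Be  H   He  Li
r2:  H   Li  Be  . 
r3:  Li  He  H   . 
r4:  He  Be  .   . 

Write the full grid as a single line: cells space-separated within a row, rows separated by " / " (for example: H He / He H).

row 2 has {H,Li,Be}; column 4 has {Li} — only He is left for (r2,c4).
row 3 has {H,He,Li}; column 4 has {He,Li} — only Be is left for (r3,c4).
row 4 has {He,Be}; column 3 has {H,He,Be} — only Li is left for (r4,c3).
row 4 has {He,Li,Be}; column 4 has {He,Li,Be} — only H is left for (r4,c4).

Be H He Li / H Li Be He / Li He H Be / He Be Li H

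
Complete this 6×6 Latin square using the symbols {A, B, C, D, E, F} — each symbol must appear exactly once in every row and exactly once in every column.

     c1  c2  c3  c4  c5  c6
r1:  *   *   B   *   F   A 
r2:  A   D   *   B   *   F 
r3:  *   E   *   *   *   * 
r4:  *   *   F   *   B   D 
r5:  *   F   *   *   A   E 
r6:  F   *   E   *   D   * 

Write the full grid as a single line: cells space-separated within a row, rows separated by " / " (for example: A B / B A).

E C B D F A / A D C B E F / D E A F C B / C A F E B D / B F D C A E / F B E A D C

Cell (r1,c2): row 1 has {A,B,F}; column 2 has {D,E,F} → C.
Cell (r2,c3): row 2 has {A,B,D,F}; column 3 has {B,E,F} → C.
Cell (r2,c5): row 2 has {A,B,C,D,F}; column 5 has {A,B,D,F} → E.
Cell (r3,c5): row 3 has {E}; column 5 has {A,B,D,E,F} → C.
Cell (r3,c6): row 3 has {C,E}; column 6 has {A,D,E,F} → B.
Cell (r4,c2): row 4 has {B,D,F}; column 2 has {C,D,E,F} → A.
Cell (r5,c3): row 5 has {A,E,F}; column 3 has {B,C,E,F} → D.
Cell (r5,c4): row 5 has {A,D,E,F}; column 4 has {B} → C.
Cell (r6,c2): row 6 has {D,E,F}; column 2 has {A,C,D,E,F} → B.
Cell (r6,c4): row 6 has {B,D,E,F}; column 4 has {B,C} → A.
Cell (r6,c6): row 6 has {A,B,D,E,F}; column 6 has {A,B,D,E,F} → C.
Cell (r3,c1): row 3 has {B,C,E}; column 1 has {A,F} → D.
Cell (r3,c3): row 3 has {B,C,D,E}; column 3 has {B,C,D,E,F} → A.
Cell (r3,c4): row 3 has {A,B,C,D,E}; column 4 has {A,B,C} → F.
Cell (r4,c4): row 4 has {A,B,D,F}; column 4 has {A,B,C,F} → E.
Cell (r5,c1): row 5 has {A,C,D,E,F}; column 1 has {A,D,F} → B.
Cell (r1,c1): row 1 has {A,B,C,F}; column 1 has {A,B,D,F} → E.
Cell (r1,c4): row 1 has {A,B,C,E,F}; column 4 has {A,B,C,E,F} → D.
Cell (r4,c1): row 4 has {A,B,D,E,F}; column 1 has {A,B,D,E,F} → C.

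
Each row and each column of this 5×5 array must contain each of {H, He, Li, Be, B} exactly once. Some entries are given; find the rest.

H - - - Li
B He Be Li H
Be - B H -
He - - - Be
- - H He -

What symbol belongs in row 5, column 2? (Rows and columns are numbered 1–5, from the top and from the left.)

(r1,c3): row 1 has {H,Li}; column 3 has {H,Be,B}, so it must be He.
(r3,c2): row 3 has {H,Be,B}; column 2 has {He}, so it must be Li.
(r3,c5): row 3 has {H,Li,Be,B}; column 5 has {H,Li,Be}, so it must be He.
(r4,c3): row 4 has {He,Be}; column 3 has {H,He,Be,B}, so it must be Li.
(r4,c4): row 4 has {He,Li,Be}; column 4 has {H,He,Li}, so it must be B.
(r5,c1): row 5 has {H,He}; column 1 has {H,He,Be,B}, so it must be Li.
(r5,c5): row 5 has {H,He,Li}; column 5 has {H,He,Li,Be}, so it must be B.
(r1,c4): row 1 has {H,He,Li}; column 4 has {H,He,Li,B}, so it must be Be.
(r4,c2): row 4 has {He,Li,Be,B}; column 2 has {He,Li}, so it must be H.
(r5,c2): row 5 has {H,He,Li,B}; column 2 has {H,He,Li}, so it must be Be.

Be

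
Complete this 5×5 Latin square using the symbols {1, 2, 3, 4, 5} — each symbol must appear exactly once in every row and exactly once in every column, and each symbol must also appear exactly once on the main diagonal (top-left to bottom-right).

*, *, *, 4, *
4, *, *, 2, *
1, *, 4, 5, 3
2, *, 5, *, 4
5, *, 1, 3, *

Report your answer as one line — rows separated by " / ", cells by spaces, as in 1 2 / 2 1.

At row 1, column 1: row 1 has {4}; column 1 has {1,2,4,5}; the diagonal has {4}; that leaves 3.
At row 1, column 3: row 1 has {3,4}; column 3 has {1,4,5}; that leaves 2.
At row 2, column 3: row 2 has {2,4}; column 3 has {1,2,4,5}; that leaves 3.
At row 3, column 2: row 3 has {1,3,4,5}; column 2 is empty so far; that leaves 2.
At row 4, column 4: row 4 has {2,4,5}; column 4 has {2,3,4,5}; the diagonal has {3,4}; that leaves 1.
At row 5, column 2: row 5 has {1,3,5}; column 2 has {2}; that leaves 4.
At row 5, column 5: row 5 has {1,3,4,5}; column 5 has {3,4}; the diagonal has {1,3,4}; that leaves 2.
At row 2, column 2: row 2 has {2,3,4}; column 2 has {2,4}; the diagonal has {1,2,3,4}; that leaves 5.
At row 2, column 5: row 2 has {2,3,4,5}; column 5 has {2,3,4}; that leaves 1.
At row 4, column 2: row 4 has {1,2,4,5}; column 2 has {2,4,5}; that leaves 3.
At row 1, column 2: row 1 has {2,3,4}; column 2 has {2,3,4,5}; that leaves 1.
At row 1, column 5: row 1 has {1,2,3,4}; column 5 has {1,2,3,4}; that leaves 5.

3 1 2 4 5 / 4 5 3 2 1 / 1 2 4 5 3 / 2 3 5 1 4 / 5 4 1 3 2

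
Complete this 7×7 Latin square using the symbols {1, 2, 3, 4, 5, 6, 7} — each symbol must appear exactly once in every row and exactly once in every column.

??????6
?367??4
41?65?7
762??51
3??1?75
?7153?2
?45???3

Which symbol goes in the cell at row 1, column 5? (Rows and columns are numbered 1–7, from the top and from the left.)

row 3 has {1,4,5,6,7}; column 3 has {1,2,5,6} — only 3 is left for (r3,c3).
row 3 has {1,3,4,5,6,7}; column 6 has {5,7} — only 2 is left for (r3,c6).
row 4 has {1,2,5,6,7}; column 5 has {3,5} — only 4 is left for (r4,c5).
row 5 has {1,3,5,7}; column 2 has {1,3,4,6,7} — only 2 is left for (r5,c2).
row 5 has {1,2,3,5,7}; column 3 has {1,2,3,5,6} — only 4 is left for (r5,c3).
row 5 has {1,2,3,4,5,7}; column 5 has {3,4,5} — only 6 is left for (r5,c5).
row 6 has {1,2,3,5,7}; column 1 has {3,4,7} — only 6 is left for (r6,c1).
row 6 has {1,2,3,5,6,7}; column 6 has {2,5,7} — only 4 is left for (r6,c6).
row 7 has {3,4,5}; column 4 has {1,5,6,7} — only 2 is left for (r7,c4).
row 1 has {6}; column 2 has {1,2,3,4,6,7} — only 5 is left for (r1,c2).
row 1 has {5,6}; column 3 has {1,2,3,4,5,6} — only 7 is left for (r1,c3).
row 2 has {3,4,6,7}; column 6 has {2,4,5,7} — only 1 is left for (r2,c6).
row 4 has {1,2,4,5,6,7}; column 4 has {1,2,5,6,7} — only 3 is left for (r4,c4).
row 7 has {2,3,4,5}; column 1 has {3,4,6,7} — only 1 is left for (r7,c1).
row 7 has {1,2,3,4,5}; column 5 has {3,4,5,6} — only 7 is left for (r7,c5).
row 7 has {1,2,3,4,5,7}; column 6 has {1,2,4,5,7} — only 6 is left for (r7,c6).
row 1 has {5,6,7}; column 1 has {1,3,4,6,7} — only 2 is left for (r1,c1).
row 1 has {2,5,6,7}; column 4 has {1,2,3,5,6,7} — only 4 is left for (r1,c4).
row 1 has {2,4,5,6,7}; column 5 has {3,4,5,6,7} — only 1 is left for (r1,c5).

1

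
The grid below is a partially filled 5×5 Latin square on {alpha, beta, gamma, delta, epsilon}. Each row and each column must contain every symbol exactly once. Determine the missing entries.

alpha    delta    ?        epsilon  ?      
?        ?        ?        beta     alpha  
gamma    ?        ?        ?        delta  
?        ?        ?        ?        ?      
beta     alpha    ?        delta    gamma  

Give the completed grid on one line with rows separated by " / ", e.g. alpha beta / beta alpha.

alpha delta gamma epsilon beta / epsilon gamma delta beta alpha / gamma epsilon beta alpha delta / delta beta alpha gamma epsilon / beta alpha epsilon delta gamma

(r1,c5): row 1 has {alpha,delta,epsilon}; column 5 has {alpha,gamma,delta}, so it must be beta.
(r3,c4): row 3 has {gamma,delta}; column 4 has {beta,delta,epsilon}, so it must be alpha.
(r4,c4): row 4 is empty so far; column 4 has {alpha,beta,delta,epsilon}, so it must be gamma.
(r4,c5): row 4 has {gamma}; column 5 has {alpha,beta,gamma,delta}, so it must be epsilon.
(r5,c3): row 5 has {alpha,beta,gamma,delta}; column 3 is empty so far, so it must be epsilon.
(r1,c3): row 1 has {alpha,beta,delta,epsilon}; column 3 has {epsilon}, so it must be gamma.
(r2,c3): row 2 has {alpha,beta}; column 3 has {gamma,epsilon}, so it must be delta.
(r3,c3): row 3 has {alpha,gamma,delta}; column 3 has {gamma,delta,epsilon}, so it must be beta.
(r4,c1): row 4 has {gamma,epsilon}; column 1 has {alpha,beta,gamma}, so it must be delta.
(r4,c2): row 4 has {gamma,delta,epsilon}; column 2 has {alpha,delta}, so it must be beta.
(r4,c3): row 4 has {beta,gamma,delta,epsilon}; column 3 has {beta,gamma,delta,epsilon}, so it must be alpha.
(r2,c1): row 2 has {alpha,beta,delta}; column 1 has {alpha,beta,gamma,delta}, so it must be epsilon.
(r2,c2): row 2 has {alpha,beta,delta,epsilon}; column 2 has {alpha,beta,delta}, so it must be gamma.
(r3,c2): row 3 has {alpha,beta,gamma,delta}; column 2 has {alpha,beta,gamma,delta}, so it must be epsilon.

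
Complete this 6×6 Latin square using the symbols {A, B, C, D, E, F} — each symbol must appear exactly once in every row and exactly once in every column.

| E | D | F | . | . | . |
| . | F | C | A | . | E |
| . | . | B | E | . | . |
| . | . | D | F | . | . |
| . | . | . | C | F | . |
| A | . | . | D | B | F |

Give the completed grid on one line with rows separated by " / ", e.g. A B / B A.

E D F B A C / B F C A D E / F A B E C D / C B D F E A / D E A C F B / A C E D B F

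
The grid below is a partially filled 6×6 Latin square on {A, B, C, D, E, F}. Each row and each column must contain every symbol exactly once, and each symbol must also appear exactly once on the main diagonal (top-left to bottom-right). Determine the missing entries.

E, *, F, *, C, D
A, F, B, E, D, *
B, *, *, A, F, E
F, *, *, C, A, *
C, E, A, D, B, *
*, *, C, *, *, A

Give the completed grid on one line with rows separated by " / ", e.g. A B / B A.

At row 1, column 4: row 1 has {C,D,E,F}; column 4 has {A,C,D,E}; that leaves B.
At row 2, column 6: row 2 has {A,B,D,E,F}; column 6 has {A,D,E}; that leaves C.
At row 3, column 3: row 3 has {A,B,E,F}; column 3 has {A,B,C,F}; the diagonal has {A,B,C,E,F}; that leaves D.
At row 4, column 3: row 4 has {A,C,F}; column 3 has {A,B,C,D,F}; that leaves E.
At row 4, column 6: row 4 has {A,C,E,F}; column 6 has {A,C,D,E}; that leaves B.
At row 5, column 6: row 5 has {A,B,C,D,E}; column 6 has {A,B,C,D,E}; that leaves F.
At row 6, column 1: row 6 has {A,C}; column 1 has {A,B,C,E,F}; that leaves D.
At row 6, column 2: row 6 has {A,C,D}; column 2 has {E,F}; that leaves B.
At row 6, column 4: row 6 has {A,B,C,D}; column 4 has {A,B,C,D,E}; that leaves F.
At row 6, column 5: row 6 has {A,B,C,D,F}; column 5 has {A,B,C,D,F}; that leaves E.
At row 1, column 2: row 1 has {B,C,D,E,F}; column 2 has {B,E,F}; that leaves A.
At row 3, column 2: row 3 has {A,B,D,E,F}; column 2 has {A,B,E,F}; that leaves C.
At row 4, column 2: row 4 has {A,B,C,E,F}; column 2 has {A,B,C,E,F}; that leaves D.

E A F B C D / A F B E D C / B C D A F E / F D E C A B / C E A D B F / D B C F E A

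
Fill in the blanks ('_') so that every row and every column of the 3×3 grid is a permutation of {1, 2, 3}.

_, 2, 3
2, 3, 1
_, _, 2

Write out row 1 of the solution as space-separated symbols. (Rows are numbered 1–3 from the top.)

1 2 3

(r1,c1) = 1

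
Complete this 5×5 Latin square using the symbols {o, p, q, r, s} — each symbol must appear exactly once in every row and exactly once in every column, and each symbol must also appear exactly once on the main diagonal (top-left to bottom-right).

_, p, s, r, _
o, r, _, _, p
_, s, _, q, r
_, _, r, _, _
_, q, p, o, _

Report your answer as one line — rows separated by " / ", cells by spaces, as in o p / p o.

q p s r o / o r q s p / p s o q r / s o r p q / r q p o s

Cell (r1,c1): row 1 has {p,r,s}; column 1 has {o}; the diagonal has {r} → q.
Cell (r1,c5): row 1 has {p,q,r,s}; column 5 has {p,r} → o.
Cell (r2,c3): row 2 has {o,p,r}; column 3 has {p,r,s} → q.
Cell (r2,c4): row 2 has {o,p,q,r}; column 4 has {o,q,r} → s.
Cell (r3,c1): row 3 has {q,r,s}; column 1 has {o,q} → p.
Cell (r3,c3): row 3 has {p,q,r,s}; column 3 has {p,q,r,s}; the diagonal has {q,r} → o.
Cell (r4,c1): row 4 has {r}; column 1 has {o,p,q} → s.
Cell (r4,c2): row 4 has {r,s}; column 2 has {p,q,r,s} → o.
Cell (r4,c4): row 4 has {o,r,s}; column 4 has {o,q,r,s}; the diagonal has {o,q,r} → p.
Cell (r4,c5): row 4 has {o,p,r,s}; column 5 has {o,p,r} → q.
Cell (r5,c1): row 5 has {o,p,q}; column 1 has {o,p,q,s} → r.
Cell (r5,c5): row 5 has {o,p,q,r}; column 5 has {o,p,q,r}; the diagonal has {o,p,q,r} → s.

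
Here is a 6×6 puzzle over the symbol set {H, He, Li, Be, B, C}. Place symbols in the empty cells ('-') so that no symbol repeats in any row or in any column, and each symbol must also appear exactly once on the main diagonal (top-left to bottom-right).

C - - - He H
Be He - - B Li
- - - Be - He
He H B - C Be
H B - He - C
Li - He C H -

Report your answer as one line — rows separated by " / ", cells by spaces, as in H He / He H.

C Li Be B He H / Be He C H B Li / B C H Be Li He / He H B Li C Be / H B Li He Be C / Li Be He C H B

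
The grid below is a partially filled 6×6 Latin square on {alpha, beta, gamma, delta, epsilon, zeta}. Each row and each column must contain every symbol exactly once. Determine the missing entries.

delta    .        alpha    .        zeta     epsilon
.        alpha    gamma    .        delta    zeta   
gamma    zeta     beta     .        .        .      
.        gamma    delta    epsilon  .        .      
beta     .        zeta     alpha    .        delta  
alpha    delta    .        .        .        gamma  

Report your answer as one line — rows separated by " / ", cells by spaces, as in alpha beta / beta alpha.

delta beta alpha gamma zeta epsilon / epsilon alpha gamma beta delta zeta / gamma zeta beta delta epsilon alpha / zeta gamma delta epsilon alpha beta / beta epsilon zeta alpha gamma delta / alpha delta epsilon zeta beta gamma

(r1,c2) = beta
(r1,c4) = gamma
(r2,c1) = epsilon
(r2,c4) = beta
(r3,c4) = delta
(r3,c6) = alpha
(r4,c1) = zeta
(r4,c6) = beta
(r5,c2) = epsilon
(r5,c5) = gamma
(r6,c3) = epsilon
(r6,c4) = zeta
(r6,c5) = beta
(r3,c5) = epsilon
(r4,c5) = alpha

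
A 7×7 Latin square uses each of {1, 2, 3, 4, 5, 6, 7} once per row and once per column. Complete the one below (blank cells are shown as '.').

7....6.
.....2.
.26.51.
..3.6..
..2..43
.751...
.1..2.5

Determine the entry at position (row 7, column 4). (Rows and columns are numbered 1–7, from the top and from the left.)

(r6,c6) = 3
(r7,c6) = 7
(r4,c6) = 5
(r6,c5) = 4
(r7,c3) = 4
(r1,c3) = 1
(r1,c5) = 3
(r2,c3) = 7
(r2,c5) = 1
(r4,c2) = 4
(r5,c5) = 7
(r1,c2) = 5
(r5,c2) = 6
(r5,c4) = 5
(r2,c2) = 3
(r5,c1) = 1
(r4,c1) = 2
(r4,c4) = 7
(r4,c7) = 1
(r6,c1) = 6
(r6,c7) = 2
(r7,c1) = 3
(r7,c4) = 6

6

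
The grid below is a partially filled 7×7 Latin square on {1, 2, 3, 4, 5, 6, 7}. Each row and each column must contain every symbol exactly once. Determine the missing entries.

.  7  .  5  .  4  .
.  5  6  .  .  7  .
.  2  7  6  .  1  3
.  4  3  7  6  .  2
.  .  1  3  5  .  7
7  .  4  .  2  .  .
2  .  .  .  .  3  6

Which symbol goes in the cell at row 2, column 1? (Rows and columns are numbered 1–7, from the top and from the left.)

row 1 has {4,5,7}; column 3 has {1,3,4,6,7} — only 2 is left for (r1,c3).
row 1 has {2,4,5,7}; column 7 has {2,3,6,7} — only 1 is left for (r1,c7).
row 2 has {5,6,7}; column 7 has {1,2,3,6,7} — only 4 is left for (r2,c7).
row 3 has {1,2,3,6,7}; column 5 has {2,5,6} — only 4 is left for (r3,c5).
row 4 has {2,3,4,6,7}; column 6 has {1,3,4,7} — only 5 is left for (r4,c6).
row 5 has {1,3,5,7}; column 2 has {2,4,5,7} — only 6 is left for (r5,c2).
row 5 has {1,3,5,6,7}; column 6 has {1,3,4,5,7} — only 2 is left for (r5,c6).
row 6 has {2,4,7}; column 4 has {3,5,6,7} — only 1 is left for (r6,c4).
row 6 has {1,2,4,7}; column 6 has {1,2,3,4,5,7} — only 6 is left for (r6,c6).
row 6 has {1,2,4,6,7}; column 7 has {1,2,3,4,6,7} — only 5 is left for (r6,c7).
row 7 has {2,3,6}; column 2 has {2,4,5,6,7} — only 1 is left for (r7,c2).
row 7 has {1,2,3,6}; column 3 has {1,2,3,4,6,7} — only 5 is left for (r7,c3).
row 7 has {1,2,3,5,6}; column 4 has {1,3,5,6,7} — only 4 is left for (r7,c4).
row 7 has {1,2,3,4,5,6}; column 5 has {2,4,5,6} — only 7 is left for (r7,c5).
row 1 has {1,2,4,5,7}; column 5 has {2,4,5,6,7} — only 3 is left for (r1,c5).
row 2 has {4,5,6,7}; column 4 has {1,3,4,5,6,7} — only 2 is left for (r2,c4).
row 2 has {2,4,5,6,7}; column 5 has {2,3,4,5,6,7} — only 1 is left for (r2,c5).
row 3 has {1,2,3,4,6,7}; column 1 has {2,7} — only 5 is left for (r3,c1).
row 4 has {2,3,4,5,6,7}; column 1 has {2,5,7} — only 1 is left for (r4,c1).
row 5 has {1,2,3,5,6,7}; column 1 has {1,2,5,7} — only 4 is left for (r5,c1).
row 6 has {1,2,4,5,6,7}; column 2 has {1,2,4,5,6,7} — only 3 is left for (r6,c2).
row 1 has {1,2,3,4,5,7}; column 1 has {1,2,4,5,7} — only 6 is left for (r1,c1).
row 2 has {1,2,4,5,6,7}; column 1 has {1,2,4,5,6,7} — only 3 is left for (r2,c1).

3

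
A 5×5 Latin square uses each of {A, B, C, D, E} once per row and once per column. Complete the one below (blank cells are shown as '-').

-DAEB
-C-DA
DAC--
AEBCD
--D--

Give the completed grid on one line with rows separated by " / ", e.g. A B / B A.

C D A E B / B C E D A / D A C B E / A E B C D / E B D A C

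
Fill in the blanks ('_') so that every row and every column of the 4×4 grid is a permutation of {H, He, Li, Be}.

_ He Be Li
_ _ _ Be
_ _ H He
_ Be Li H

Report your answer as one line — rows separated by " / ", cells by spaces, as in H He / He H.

H He Be Li / Li H He Be / Be Li H He / He Be Li H

(r1,c1) = H
(r2,c3) = He
(r3,c2) = Li
(r4,c1) = He
(r2,c1) = Li
(r2,c2) = H
(r3,c1) = Be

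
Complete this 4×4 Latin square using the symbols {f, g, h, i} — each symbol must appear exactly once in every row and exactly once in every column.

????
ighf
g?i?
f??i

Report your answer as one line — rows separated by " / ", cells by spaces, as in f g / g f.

h i f g / i g h f / g f i h / f h g i

(r1,c1) = h
(r1,c4) = g
(r3,c4) = h
(r4,c2) = h
(r4,c3) = g
(r1,c3) = f
(r3,c2) = f
(r1,c2) = i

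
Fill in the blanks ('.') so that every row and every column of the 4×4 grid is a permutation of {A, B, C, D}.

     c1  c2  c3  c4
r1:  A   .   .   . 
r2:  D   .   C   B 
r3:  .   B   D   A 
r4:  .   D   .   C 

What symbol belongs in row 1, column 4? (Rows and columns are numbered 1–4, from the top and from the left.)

D

At row 1, column 2: row 1 has {A}; column 2 has {B,D}; that leaves C.
At row 1, column 3: row 1 has {A,C}; column 3 has {C,D}; that leaves B.
At row 1, column 4: row 1 has {A,B,C}; column 4 has {A,B,C}; that leaves D.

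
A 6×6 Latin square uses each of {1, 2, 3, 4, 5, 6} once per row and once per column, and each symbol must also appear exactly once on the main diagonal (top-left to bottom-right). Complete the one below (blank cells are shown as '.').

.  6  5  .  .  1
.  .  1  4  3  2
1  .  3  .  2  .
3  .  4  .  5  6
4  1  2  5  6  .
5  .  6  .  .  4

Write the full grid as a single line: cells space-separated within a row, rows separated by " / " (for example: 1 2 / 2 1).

(r1,c1): row 1 has {1,5,6}; column 1 has {1,3,4,5}; the diagonal has {3,4,6}, so it must be 2.
(r1,c4): row 1 has {1,2,5,6}; column 4 has {4,5}, so it must be 3.
(r1,c5): row 1 has {1,2,3,5,6}; column 5 has {2,3,5,6}, so it must be 4.
(r2,c1): row 2 has {1,2,3,4}; column 1 has {1,2,3,4,5}, so it must be 6.
(r2,c2): row 2 has {1,2,3,4,6}; column 2 has {1,6}; the diagonal has {2,3,4,6}, so it must be 5.
(r3,c2): row 3 has {1,2,3}; column 2 has {1,5,6}, so it must be 4.
(r3,c4): row 3 has {1,2,3,4}; column 4 has {3,4,5}, so it must be 6.
(r3,c6): row 3 has {1,2,3,4,6}; column 6 has {1,2,4,6}, so it must be 5.
(r4,c2): row 4 has {3,4,5,6}; column 2 has {1,4,5,6}, so it must be 2.
(r4,c4): row 4 has {2,3,4,5,6}; column 4 has {3,4,5,6}; the diagonal has {2,3,4,5,6}, so it must be 1.
(r5,c6): row 5 has {1,2,4,5,6}; column 6 has {1,2,4,5,6}, so it must be 3.
(r6,c2): row 6 has {4,5,6}; column 2 has {1,2,4,5,6}, so it must be 3.
(r6,c4): row 6 has {3,4,5,6}; column 4 has {1,3,4,5,6}, so it must be 2.
(r6,c5): row 6 has {2,3,4,5,6}; column 5 has {2,3,4,5,6}, so it must be 1.

2 6 5 3 4 1 / 6 5 1 4 3 2 / 1 4 3 6 2 5 / 3 2 4 1 5 6 / 4 1 2 5 6 3 / 5 3 6 2 1 4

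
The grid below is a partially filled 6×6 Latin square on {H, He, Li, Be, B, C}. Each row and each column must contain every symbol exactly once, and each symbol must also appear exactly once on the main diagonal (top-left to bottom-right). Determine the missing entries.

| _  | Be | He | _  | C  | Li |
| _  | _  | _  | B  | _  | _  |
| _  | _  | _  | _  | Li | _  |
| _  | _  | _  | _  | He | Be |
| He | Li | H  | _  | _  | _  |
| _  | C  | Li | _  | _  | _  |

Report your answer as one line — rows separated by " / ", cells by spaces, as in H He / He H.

B Be He H C Li / Li He Be B H C / H B C Be Li He / C H B Li He Be / He Li H C Be B / Be C Li He B H

row 1 has {He,Li,Be,C}; column 4 has {B} — only H is left for (r1,c4).
row 1 has {H,He,Li,Be,C}; column 1 has {He}; the diagonal is empty so far — only B is left for (r1,c1).
row 5 has {H,He,Li}; column 5 has {He,Li,C}; the diagonal has {B} — only Be is left for (r5,c5).
row 2 has {B}; column 5 has {He,Li,Be,C} — only H is left for (r2,c5).
row 3 has {Li}; column 3 has {H,He,Li}; the diagonal has {Be,B} — only C is left for (r3,c3).
row 4 has {He,Be}; column 3 has {H,He,Li,C} — only B is left for (r4,c3).
row 4 has {He,Be,B}; column 4 has {H,B}; the diagonal has {Be,B,C} — only Li is left for (r4,c4).
row 5 has {H,He,Li,Be}; column 4 has {H,Li,B} — only C is left for (r5,c4).
row 5 has {H,He,Li,Be,C}; column 6 has {Li,Be} — only B is left for (r5,c6).
row 6 has {Li,C}; column 5 has {H,He,Li,Be,C} — only B is left for (r6,c5).
row 2 has {H,B}; column 2 has {Li,Be,C}; the diagonal has {Li,Be,B,C} — only He is left for (r2,c2).
row 2 has {H,He,B}; column 3 has {H,He,Li,B,C} — only Be is left for (r2,c3).
row 2 has {H,He,Be,B}; column 6 has {Li,Be,B} — only C is left for (r2,c6).
row 4 has {He,Li,Be,B}; column 2 has {He,Li,Be,C} — only H is left for (r4,c2).
row 6 has {Li,B,C}; column 6 has {Li,Be,B,C}; the diagonal has {He,Li,Be,B,C} — only H is left for (r6,c6).
row 2 has {H,He,Be,B,C}; column 1 has {He,B} — only Li is left for (r2,c1).
row 3 has {Li,C}; column 2 has {H,He,Li,Be,C} — only B is left for (r3,c2).
row 3 has {Li,B,C}; column 6 has {H,Li,Be,B,C} — only He is left for (r3,c6).
row 4 has {H,He,Li,Be,B}; column 1 has {He,Li,B} — only C is left for (r4,c1).
row 6 has {H,Li,B,C}; column 1 has {He,Li,B,C} — only Be is left for (r6,c1).
row 6 has {H,Li,Be,B,C}; column 4 has {H,Li,B,C} — only He is left for (r6,c4).
row 3 has {He,Li,B,C}; column 1 has {He,Li,Be,B,C} — only H is left for (r3,c1).
row 3 has {H,He,Li,B,C}; column 4 has {H,He,Li,B,C} — only Be is left for (r3,c4).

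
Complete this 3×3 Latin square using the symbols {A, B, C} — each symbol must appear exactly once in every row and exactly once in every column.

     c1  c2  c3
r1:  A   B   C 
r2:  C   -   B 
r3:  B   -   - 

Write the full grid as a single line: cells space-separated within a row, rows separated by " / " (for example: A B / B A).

Cell (r2,c2): row 2 has {B,C}; column 2 has {B} → A.
Cell (r3,c2): row 3 has {B}; column 2 has {A,B} → C.
Cell (r3,c3): row 3 has {B,C}; column 3 has {B,C} → A.

A B C / C A B / B C A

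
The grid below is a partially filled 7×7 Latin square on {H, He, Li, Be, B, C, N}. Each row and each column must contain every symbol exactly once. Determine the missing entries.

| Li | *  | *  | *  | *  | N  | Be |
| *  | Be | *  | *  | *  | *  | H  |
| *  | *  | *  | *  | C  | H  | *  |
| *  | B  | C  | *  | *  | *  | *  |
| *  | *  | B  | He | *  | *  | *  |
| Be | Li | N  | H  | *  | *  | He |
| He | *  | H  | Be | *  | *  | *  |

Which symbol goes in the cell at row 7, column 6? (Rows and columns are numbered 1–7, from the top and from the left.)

B

At row 1, column 3: row 1 has {Li,Be,N}; column 3 has {H,B,C,N}; that leaves He.
At row 2, column 3: row 2 has {H,Be}; column 3 has {H,He,B,C,N}; that leaves Li.
At row 3, column 3: row 3 has {H,C}; column 3 has {H,He,Li,B,C,N}; that leaves Be.
At row 6, column 5: row 6 has {H,He,Li,Be,N}; column 5 has {C}; that leaves B.
At row 6, column 6: row 6 has {H,He,Li,Be,B,N}; column 6 has {H,N}; that leaves C.
At row 1, column 5: row 1 has {He,Li,Be,N}; column 5 has {B,C}; that leaves H.
At row 1, column 2: row 1 has {H,He,Li,Be,N}; column 2 has {Li,Be,B}; that leaves C.
At row 1, column 4: row 1 has {H,He,Li,Be,C,N}; column 4 has {H,He,Be}; that leaves B.
At row 7, column 2: row 7 has {H,He,Be}; column 2 has {Li,Be,B,C}; that leaves N.
At row 7, column 5: row 7 has {H,He,Be,N}; column 5 has {H,B,C}; that leaves Li.
At row 7, column 6: row 7 has {H,He,Li,Be,N}; column 6 has {H,C,N}; that leaves B.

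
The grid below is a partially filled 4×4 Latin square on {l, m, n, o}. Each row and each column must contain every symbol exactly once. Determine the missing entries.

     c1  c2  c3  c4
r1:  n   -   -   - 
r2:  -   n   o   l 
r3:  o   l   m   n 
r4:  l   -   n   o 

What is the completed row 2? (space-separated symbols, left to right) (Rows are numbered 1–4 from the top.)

m n o l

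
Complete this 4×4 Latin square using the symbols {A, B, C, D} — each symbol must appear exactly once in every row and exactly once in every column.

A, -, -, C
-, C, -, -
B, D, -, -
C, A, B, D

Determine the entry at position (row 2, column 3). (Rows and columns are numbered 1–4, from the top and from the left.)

row 1 has {A,C}; column 2 has {A,C,D} — only B is left for (r1,c2).
row 1 has {A,B,C}; column 3 has {B} — only D is left for (r1,c3).
row 2 has {C}; column 1 has {A,B,C} — only D is left for (r2,c1).
row 2 has {C,D}; column 3 has {B,D} — only A is left for (r2,c3).

A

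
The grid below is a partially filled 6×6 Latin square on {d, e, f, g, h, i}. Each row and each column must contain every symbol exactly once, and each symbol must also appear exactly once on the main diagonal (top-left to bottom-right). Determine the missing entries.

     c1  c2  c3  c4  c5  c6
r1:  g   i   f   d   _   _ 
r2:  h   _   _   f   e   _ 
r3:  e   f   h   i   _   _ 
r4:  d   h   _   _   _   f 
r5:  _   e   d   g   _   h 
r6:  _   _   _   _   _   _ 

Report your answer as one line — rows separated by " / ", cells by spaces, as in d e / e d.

row 1 has {d,f,g,i}; column 5 has {e} — only h is left for (r1,c5).
row 1 has {d,f,g,h,i}; column 6 has {f,h} — only e is left for (r1,c6).
row 2 has {e,f,h}; column 2 has {e,f,h,i}; the diagonal has {g,h} — only d is left for (r2,c2).
row 4 has {d,f,h}; column 4 has {d,f,g,i}; the diagonal has {d,g,h} — only e is left for (r4,c4).
row 6 is empty so far; column 2 has {d,e,f,h,i} — only g is left for (r6,c2).
row 6 has {g}; column 4 has {d,e,f,g,i} — only h is left for (r6,c4).
row 6 has {g,h}; column 6 has {e,f,h}; the diagonal has {d,e,g,h} — only i is left for (r6,c6).
row 2 has {d,e,f,h}; column 6 has {e,f,h,i} — only g is left for (r2,c6).
row 3 has {e,f,h,i}; column 6 has {e,f,g,h,i} — only d is left for (r3,c6).
row 5 has {d,e,g,h}; column 5 has {e,h}; the diagonal has {d,e,g,h,i} — only f is left for (r5,c5).
row 6 has {g,h,i}; column 1 has {d,e,g,h} — only f is left for (r6,c1).
row 6 has {f,g,h,i}; column 3 has {d,f,h} — only e is left for (r6,c3).
row 6 has {e,f,g,h,i}; column 5 has {e,f,h} — only d is left for (r6,c5).
row 2 has {d,e,f,g,h}; column 3 has {d,e,f,h} — only i is left for (r2,c3).
row 3 has {d,e,f,h,i}; column 5 has {d,e,f,h} — only g is left for (r3,c5).
row 4 has {d,e,f,h}; column 3 has {d,e,f,h,i} — only g is left for (r4,c3).
row 4 has {d,e,f,g,h}; column 5 has {d,e,f,g,h} — only i is left for (r4,c5).
row 5 has {d,e,f,g,h}; column 1 has {d,e,f,g,h} — only i is left for (r5,c1).

g i f d h e / h d i f e g / e f h i g d / d h g e i f / i e d g f h / f g e h d i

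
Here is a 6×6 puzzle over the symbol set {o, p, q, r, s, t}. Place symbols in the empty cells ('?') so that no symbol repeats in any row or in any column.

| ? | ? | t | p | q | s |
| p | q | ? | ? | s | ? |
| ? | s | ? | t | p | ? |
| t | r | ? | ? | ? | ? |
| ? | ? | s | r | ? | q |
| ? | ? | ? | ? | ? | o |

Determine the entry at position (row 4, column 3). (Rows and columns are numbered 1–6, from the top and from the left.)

q

(r1,c2): row 1 has {p,q,s,t}; column 2 has {q,r,s}, so it must be o.
(r2,c4): row 2 has {p,q,s}; column 4 has {p,r,t}, so it must be o.
(r3,c6): row 3 has {p,s,t}; column 6 has {o,q,s}, so it must be r.
(r4,c5): row 4 has {r,t}; column 5 has {p,q,s}, so it must be o.
(r4,c6): row 4 has {o,r,t}; column 6 has {o,q,r,s}, so it must be p.
(r5,c1): row 5 has {q,r,s}; column 1 has {p,t}, so it must be o.
(r5,c5): row 5 has {o,q,r,s}; column 5 has {o,p,q,s}, so it must be t.
(r6,c5): row 6 has {o}; column 5 has {o,p,q,s,t}, so it must be r.
(r1,c1): row 1 has {o,p,q,s,t}; column 1 has {o,p,t}, so it must be r.
(r2,c3): row 2 has {o,p,q,s}; column 3 has {s,t}, so it must be r.
(r2,c6): row 2 has {o,p,q,r,s}; column 6 has {o,p,q,r,s}, so it must be t.
(r3,c1): row 3 has {p,r,s,t}; column 1 has {o,p,r,t}, so it must be q.
(r3,c3): row 3 has {p,q,r,s,t}; column 3 has {r,s,t}, so it must be o.
(r4,c3): row 4 has {o,p,r,t}; column 3 has {o,r,s,t}, so it must be q.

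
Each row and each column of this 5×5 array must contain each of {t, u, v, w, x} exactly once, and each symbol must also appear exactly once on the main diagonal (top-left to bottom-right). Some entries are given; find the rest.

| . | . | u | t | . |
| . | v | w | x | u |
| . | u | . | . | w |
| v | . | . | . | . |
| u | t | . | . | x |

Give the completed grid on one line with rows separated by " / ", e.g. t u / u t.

(r1,c1) = w
(r1,c2) = x
(r1,c5) = v
(r2,c1) = t
(r3,c1) = x
(r3,c3) = t
(r3,c4) = v
(r4,c2) = w
(r4,c3) = x
(r4,c4) = u
(r4,c5) = t
(r5,c3) = v
(r5,c4) = w

w x u t v / t v w x u / x u t v w / v w x u t / u t v w x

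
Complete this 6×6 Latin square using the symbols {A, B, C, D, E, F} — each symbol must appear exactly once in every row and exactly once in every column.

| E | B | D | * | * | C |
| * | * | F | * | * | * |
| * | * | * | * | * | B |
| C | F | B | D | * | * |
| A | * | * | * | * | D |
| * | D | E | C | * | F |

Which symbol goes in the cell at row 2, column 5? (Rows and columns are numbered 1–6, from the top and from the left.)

C

(r5,c3): row 5 has {A,D}; column 3 has {B,D,E,F}, so it must be C.
(r6,c1): row 6 has {C,D,E,F}; column 1 has {A,C,E}, so it must be B.
(r6,c5): row 6 has {B,C,D,E,F}; column 5 is empty so far, so it must be A.
(r1,c5): row 1 has {B,C,D,E}; column 5 has {A}, so it must be F.
(r2,c1): row 2 has {F}; column 1 has {A,B,C,E}, so it must be D.
(r3,c1): row 3 has {B}; column 1 has {A,B,C,D,E}, so it must be F.
(r3,c3): row 3 has {B,F}; column 3 has {B,C,D,E,F}, so it must be A.
(r3,c4): row 3 has {A,B,F}; column 4 has {C,D}, so it must be E.
(r4,c5): row 4 has {B,C,D,F}; column 5 has {A,F}, so it must be E.
(r4,c6): row 4 has {B,C,D,E,F}; column 6 has {B,C,D,F}, so it must be A.
(r5,c2): row 5 has {A,C,D}; column 2 has {B,D,F}, so it must be E.
(r5,c5): row 5 has {A,C,D,E}; column 5 has {A,E,F}, so it must be B.
(r1,c4): row 1 has {B,C,D,E,F}; column 4 has {C,D,E}, so it must be A.
(r2,c4): row 2 has {D,F}; column 4 has {A,C,D,E}, so it must be B.
(r2,c5): row 2 has {B,D,F}; column 5 has {A,B,E,F}, so it must be C.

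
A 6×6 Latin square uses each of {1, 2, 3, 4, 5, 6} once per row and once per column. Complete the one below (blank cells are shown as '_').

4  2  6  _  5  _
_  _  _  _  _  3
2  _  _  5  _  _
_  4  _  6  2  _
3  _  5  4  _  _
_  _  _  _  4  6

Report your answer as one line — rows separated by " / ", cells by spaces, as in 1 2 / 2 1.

(r1,c6) = 1
(r3,c6) = 4
(r4,c6) = 5
(r5,c6) = 2
(r1,c4) = 3
(r4,c1) = 1
(r4,c3) = 3
(r6,c1) = 5
(r2,c1) = 6
(r2,c5) = 1
(r3,c3) = 1
(r5,c5) = 6
(r6,c3) = 2
(r6,c4) = 1
(r2,c2) = 5
(r2,c3) = 4
(r2,c4) = 2
(r3,c5) = 3
(r5,c2) = 1
(r6,c2) = 3
(r3,c2) = 6

4 2 6 3 5 1 / 6 5 4 2 1 3 / 2 6 1 5 3 4 / 1 4 3 6 2 5 / 3 1 5 4 6 2 / 5 3 2 1 4 6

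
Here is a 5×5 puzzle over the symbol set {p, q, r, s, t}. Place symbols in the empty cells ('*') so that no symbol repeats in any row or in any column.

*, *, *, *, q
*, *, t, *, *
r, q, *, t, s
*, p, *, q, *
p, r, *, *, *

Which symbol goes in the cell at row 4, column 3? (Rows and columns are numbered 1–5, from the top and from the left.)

Cell (r2,c2): row 2 has {t}; column 2 has {p,q,r} → s.
Cell (r3,c3): row 3 has {q,r,s,t}; column 3 has {t} → p.
Cell (r5,c4): row 5 has {p,r}; column 4 has {q,t} → s.
Cell (r5,c5): row 5 has {p,r,s}; column 5 has {q,s} → t.
Cell (r1,c2): row 1 has {q}; column 2 has {p,q,r,s} → t.
Cell (r2,c1): row 2 has {s,t}; column 1 has {p,r} → q.
Cell (r4,c5): row 4 has {p,q}; column 5 has {q,s,t} → r.
Cell (r5,c3): row 5 has {p,r,s,t}; column 3 has {p,t} → q.
Cell (r1,c1): row 1 has {q,t}; column 1 has {p,q,r} → s.
Cell (r1,c3): row 1 has {q,s,t}; column 3 has {p,q,t} → r.
Cell (r1,c4): row 1 has {q,r,s,t}; column 4 has {q,s,t} → p.
Cell (r2,c4): row 2 has {q,s,t}; column 4 has {p,q,s,t} → r.
Cell (r2,c5): row 2 has {q,r,s,t}; column 5 has {q,r,s,t} → p.
Cell (r4,c1): row 4 has {p,q,r}; column 1 has {p,q,r,s} → t.
Cell (r4,c3): row 4 has {p,q,r,t}; column 3 has {p,q,r,t} → s.

s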